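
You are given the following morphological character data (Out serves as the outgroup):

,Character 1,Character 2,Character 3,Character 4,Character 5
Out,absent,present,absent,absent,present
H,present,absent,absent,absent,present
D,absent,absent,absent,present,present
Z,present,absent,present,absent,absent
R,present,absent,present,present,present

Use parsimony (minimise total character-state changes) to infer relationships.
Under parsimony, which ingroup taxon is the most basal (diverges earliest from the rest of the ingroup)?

Character polarity is set by the outgroup: the derived state is whichever differs from the outgroup's state, so for Character 2, Character 5 the derived state is 'absent', and for the remaining characters it is 'present'.
Only H, R, and Z show the derived state 'present' for Character 1, supporting them as a clade.
All ingroup taxa share the derived state 'absent' for Character 2; it defines the ingroup but does not resolve relationships within it.
Only R and Z show the derived state 'present' for Character 3, supporting them as a clade.
Character 4 groups D and R, which is incompatible with the clades supported by the remaining characters; treating it as convergent (homoplasy) costs fewer steps than any alternative tree.
Character 5 (derived state 'absent') is unique to Z (autapomorphy; uninformative for grouping).
Most parsimonious ingroup topology: ((H,(Z,R)),D).
D is sister to the clade containing all other ingroup taxa, so it is the earliest-diverging (most basal) ingroup lineage.

D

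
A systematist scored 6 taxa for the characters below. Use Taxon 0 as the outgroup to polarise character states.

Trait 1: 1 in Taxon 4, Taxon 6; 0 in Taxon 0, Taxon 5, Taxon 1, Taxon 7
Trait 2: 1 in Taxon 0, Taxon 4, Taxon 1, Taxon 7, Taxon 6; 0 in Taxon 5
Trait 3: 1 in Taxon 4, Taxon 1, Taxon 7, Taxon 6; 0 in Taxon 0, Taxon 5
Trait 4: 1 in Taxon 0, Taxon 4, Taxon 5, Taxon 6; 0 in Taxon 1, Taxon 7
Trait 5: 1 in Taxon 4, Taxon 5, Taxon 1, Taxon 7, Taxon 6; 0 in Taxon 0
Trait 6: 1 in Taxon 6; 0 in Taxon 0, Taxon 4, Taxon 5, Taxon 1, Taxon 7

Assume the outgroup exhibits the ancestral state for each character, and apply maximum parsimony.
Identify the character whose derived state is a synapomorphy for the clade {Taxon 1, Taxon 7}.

Character polarity is set by the outgroup: the derived state is whichever differs from the outgroup's state, so for Trait 2, Trait 4 the derived state is '0', and for the remaining characters it is '1'.
Trait 1 (derived state '1') is shared by Taxon 4 and Taxon 6 — a synapomorphy uniting that clade.
Trait 2 (derived state '0') is unique to Taxon 5 (autapomorphy; uninformative for grouping).
Trait 3: derived state '1' in Taxon 1, Taxon 4, Taxon 6, and Taxon 7 only — synapomorphy for {Taxon 1, Taxon 4, Taxon 6, Taxon 7}.
Only Taxon 1 and Taxon 7 show the derived state '0' for Trait 4, supporting them as a clade.
All ingroup taxa share the derived state '1' for Trait 5; it defines the ingroup but does not resolve relationships within it.
Trait 6: derived state '1' in Taxon 6 only — an autapomorphy, so it tells us nothing about relationships among taxa.
Most parsimonious ingroup topology: (((Taxon 1,Taxon 7),(Taxon 4,Taxon 6)),Taxon 5).
The clade {Taxon 1, Taxon 7} is supported by Trait 4: its derived state '0' occurs in exactly those taxa and in no other taxon (including the outgroup).

Trait 4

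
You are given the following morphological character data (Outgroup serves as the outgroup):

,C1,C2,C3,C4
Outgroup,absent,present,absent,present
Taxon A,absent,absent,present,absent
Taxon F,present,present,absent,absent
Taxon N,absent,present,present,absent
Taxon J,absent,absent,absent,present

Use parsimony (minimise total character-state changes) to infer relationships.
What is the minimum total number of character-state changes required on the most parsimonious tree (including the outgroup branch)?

Character polarity is set by the outgroup: the derived state is whichever differs from the outgroup's state, so for C2, C4 the derived state is 'absent', and for the remaining characters it is 'present'.
C1 (derived state 'present') is unique to Taxon F (autapomorphy; uninformative for grouping).
C2 (state 'absent') occurs in Taxon A and Taxon J but conflicts with the nesting implied by the other characters — most parsimoniously interpreted as homoplasy.
Only Taxon A and Taxon N show the derived state 'present' for C3, supporting them as a clade.
C4 (derived state 'absent') is shared by Taxon A, Taxon F, and Taxon N — a synapomorphy uniting that clade.
Most parsimonious ingroup topology: (((Taxon A,Taxon N),Taxon F),Taxon J).
Changes per character on this tree: C1: 1; C2: 2; C3: 1; C4: 1.
Total = 5.

5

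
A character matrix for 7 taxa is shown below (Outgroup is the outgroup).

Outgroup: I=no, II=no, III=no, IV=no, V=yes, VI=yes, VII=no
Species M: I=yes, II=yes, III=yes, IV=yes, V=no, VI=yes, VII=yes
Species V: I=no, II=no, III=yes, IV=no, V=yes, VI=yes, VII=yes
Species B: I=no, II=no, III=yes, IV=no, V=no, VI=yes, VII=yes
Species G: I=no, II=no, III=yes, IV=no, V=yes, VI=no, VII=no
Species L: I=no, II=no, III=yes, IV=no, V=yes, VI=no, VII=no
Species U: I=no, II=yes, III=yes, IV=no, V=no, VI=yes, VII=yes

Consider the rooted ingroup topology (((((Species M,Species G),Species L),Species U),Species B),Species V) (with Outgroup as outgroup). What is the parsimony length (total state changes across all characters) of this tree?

13

Map each character onto (((((Species M,Species G),Species L),Species U),Species B),Species V) (rooted by Outgroup) and count the minimum state changes it requires (Fitch parsimony):
I: 1; II: 2; III: 1; IV: 1; V: 3; VI: 2; VII: 3.
Total tree length = 13.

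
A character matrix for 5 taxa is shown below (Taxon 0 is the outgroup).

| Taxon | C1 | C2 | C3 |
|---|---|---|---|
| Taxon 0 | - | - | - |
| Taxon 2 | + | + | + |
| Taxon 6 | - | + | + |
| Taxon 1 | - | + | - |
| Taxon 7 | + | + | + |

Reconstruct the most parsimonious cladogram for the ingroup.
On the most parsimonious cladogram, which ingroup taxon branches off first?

Taxon 1

The outgroup has state '-' for every character, so '+' is the derived state throughout.
C1 (derived state '+') is shared by Taxon 2 and Taxon 7 — a synapomorphy uniting that clade.
C2 (derived state '+') is shared by all ingroup taxa — unites the whole ingroup.
Only Taxon 2, Taxon 6, and Taxon 7 show the derived state '+' for C3, supporting them as a clade.
Most parsimonious ingroup topology: (((Taxon 2,Taxon 7),Taxon 6),Taxon 1).
Taxon 1 is sister to the clade containing all other ingroup taxa, so it is the earliest-diverging (most basal) ingroup lineage.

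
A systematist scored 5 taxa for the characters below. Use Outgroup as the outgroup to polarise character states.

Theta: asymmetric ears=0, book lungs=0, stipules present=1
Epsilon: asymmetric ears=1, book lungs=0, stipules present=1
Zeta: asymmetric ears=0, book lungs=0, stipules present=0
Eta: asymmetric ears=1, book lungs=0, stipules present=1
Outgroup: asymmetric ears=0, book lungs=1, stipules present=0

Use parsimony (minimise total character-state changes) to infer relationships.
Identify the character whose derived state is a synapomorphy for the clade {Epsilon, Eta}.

Character polarity is set by the outgroup: the derived state is whichever differs from the outgroup's state, so for book lungs the derived state is '0', and for the remaining characters it is '1'.
asymmetric ears (derived state '1') is shared by Epsilon and Eta — a synapomorphy uniting that clade.
All ingroup taxa share the derived state '0' for book lungs; it defines the ingroup but does not resolve relationships within it.
stipules present: derived state '1' in Epsilon, Eta, and Theta only — synapomorphy for {Epsilon, Eta, Theta}.
Most parsimonious ingroup topology: (Zeta,((Eta,Epsilon),Theta)).
The clade {Epsilon, Eta} is supported by asymmetric ears: its derived state '1' occurs in exactly those taxa and in no other taxon (including the outgroup).

asymmetric ears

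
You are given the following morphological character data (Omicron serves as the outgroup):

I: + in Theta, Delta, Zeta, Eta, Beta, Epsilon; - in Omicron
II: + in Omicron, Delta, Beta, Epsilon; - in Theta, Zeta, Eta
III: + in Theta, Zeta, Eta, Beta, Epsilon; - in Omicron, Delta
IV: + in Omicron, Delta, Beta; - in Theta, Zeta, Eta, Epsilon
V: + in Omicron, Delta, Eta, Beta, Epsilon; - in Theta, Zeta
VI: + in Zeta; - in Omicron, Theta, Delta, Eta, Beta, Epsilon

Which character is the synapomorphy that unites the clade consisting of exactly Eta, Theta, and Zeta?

Character polarity is set by the outgroup: the derived state is whichever differs from the outgroup's state, so for II, IV, V the derived state is '-', and for the remaining characters it is '+'.
All ingroup taxa share the derived state '+' for I; it defines the ingroup but does not resolve relationships within it.
II (derived state '-') is shared by Eta, Theta, and Zeta — a synapomorphy uniting that clade.
III: derived state '+' in Beta, Epsilon, Eta, Theta, and Zeta only — synapomorphy for {Beta, Epsilon, Eta, Theta, Zeta}.
Only Epsilon, Eta, Theta, and Zeta show the derived state '-' for IV, supporting them as a clade.
V: derived state '-' in Theta and Zeta only — synapomorphy for {Theta, Zeta}.
VI (derived state '+') is unique to Zeta (autapomorphy; uninformative for grouping).
Most parsimonious ingroup topology: (((((Theta,Zeta),Eta),Epsilon),Beta),Delta).
The clade {Eta, Theta, Zeta} is supported by II: its derived state '-' occurs in exactly those taxa and in no other taxon (including the outgroup).

II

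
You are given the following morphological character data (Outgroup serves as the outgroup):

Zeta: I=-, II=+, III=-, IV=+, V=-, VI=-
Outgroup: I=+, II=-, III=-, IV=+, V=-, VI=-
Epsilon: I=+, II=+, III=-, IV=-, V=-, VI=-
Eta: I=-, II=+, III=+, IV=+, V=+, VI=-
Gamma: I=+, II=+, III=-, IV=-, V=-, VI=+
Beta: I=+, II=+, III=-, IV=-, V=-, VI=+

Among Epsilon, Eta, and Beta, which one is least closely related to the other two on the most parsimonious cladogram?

Character polarity is set by the outgroup: the derived state is whichever differs from the outgroup's state, so for I, IV the derived state is '-', and for the remaining characters it is '+'.
Only Eta and Zeta show the derived state '-' for I, supporting them as a clade.
II (derived state '+') is shared by all ingroup taxa — unites the whole ingroup.
III: derived state '+' in Eta only — an autapomorphy, so it tells us nothing about relationships among taxa.
IV: derived state '-' in Beta, Epsilon, and Gamma only — synapomorphy for {Beta, Epsilon, Gamma}.
V: derived state '+' in Eta only — an autapomorphy, so it tells us nothing about relationships among taxa.
VI: derived state '+' in Beta and Gamma only — synapomorphy for {Beta, Gamma}.
Most parsimonious ingroup topology: ((Zeta,Eta),(Epsilon,(Beta,Gamma))).
Epsilon and Beta share a more recent common ancestor with each other than either does with Eta, so Eta is the least closely related of the three.

Eta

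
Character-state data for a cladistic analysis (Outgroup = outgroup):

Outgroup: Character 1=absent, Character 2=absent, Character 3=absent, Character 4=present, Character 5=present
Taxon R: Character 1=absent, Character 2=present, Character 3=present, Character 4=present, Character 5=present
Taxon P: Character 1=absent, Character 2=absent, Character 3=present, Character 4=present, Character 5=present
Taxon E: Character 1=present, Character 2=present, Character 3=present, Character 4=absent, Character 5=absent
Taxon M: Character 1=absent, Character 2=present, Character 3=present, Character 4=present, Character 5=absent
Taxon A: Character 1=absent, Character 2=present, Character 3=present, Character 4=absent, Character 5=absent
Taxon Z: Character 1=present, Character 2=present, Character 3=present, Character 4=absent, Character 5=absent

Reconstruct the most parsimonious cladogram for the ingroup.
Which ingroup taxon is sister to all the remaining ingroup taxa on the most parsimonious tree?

Taxon P

Character polarity is set by the outgroup: the derived state is whichever differs from the outgroup's state, so for Character 4, Character 5 the derived state is 'absent', and for the remaining characters it is 'present'.
Character 1: derived state 'present' in Taxon E and Taxon Z only — synapomorphy for {Taxon E, Taxon Z}.
Character 2 (derived state 'present') is shared by Taxon A, Taxon E, Taxon M, Taxon R, and Taxon Z — a synapomorphy uniting that clade.
All ingroup taxa share the derived state 'present' for Character 3; it defines the ingroup but does not resolve relationships within it.
Character 4: derived state 'absent' in Taxon A, Taxon E, and Taxon Z only — synapomorphy for {Taxon A, Taxon E, Taxon Z}.
Character 5: derived state 'absent' in Taxon A, Taxon E, Taxon M, and Taxon Z only — synapomorphy for {Taxon A, Taxon E, Taxon M, Taxon Z}.
Most parsimonious ingroup topology: ((Taxon R,(((Taxon E,Taxon Z),Taxon A),Taxon M)),Taxon P).
Taxon P is sister to the clade containing all other ingroup taxa, so it is the earliest-diverging (most basal) ingroup lineage.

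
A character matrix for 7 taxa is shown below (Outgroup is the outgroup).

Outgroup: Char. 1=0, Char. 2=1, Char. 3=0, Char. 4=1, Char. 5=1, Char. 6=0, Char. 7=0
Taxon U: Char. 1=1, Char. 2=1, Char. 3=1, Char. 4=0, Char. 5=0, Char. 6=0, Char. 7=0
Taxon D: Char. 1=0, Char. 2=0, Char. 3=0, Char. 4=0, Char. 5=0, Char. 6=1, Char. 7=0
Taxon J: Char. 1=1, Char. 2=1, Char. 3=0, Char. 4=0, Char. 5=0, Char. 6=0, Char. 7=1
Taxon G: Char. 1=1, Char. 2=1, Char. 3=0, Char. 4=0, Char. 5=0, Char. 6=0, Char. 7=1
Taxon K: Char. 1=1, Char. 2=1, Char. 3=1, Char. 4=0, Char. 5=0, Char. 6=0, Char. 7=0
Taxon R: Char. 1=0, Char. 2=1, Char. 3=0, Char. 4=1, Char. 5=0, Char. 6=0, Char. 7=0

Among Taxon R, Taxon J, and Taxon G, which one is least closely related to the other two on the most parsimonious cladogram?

Taxon R

Character polarity is set by the outgroup: the derived state is whichever differs from the outgroup's state, so for Char. 2, Char. 4, Char. 5 the derived state is '0', and for the remaining characters it is '1'.
Char. 1: derived state '1' in Taxon G, Taxon J, Taxon K, and Taxon U only — synapomorphy for {Taxon G, Taxon J, Taxon K, Taxon U}.
Char. 2 (derived state '0') is unique to Taxon D (autapomorphy; uninformative for grouping).
Only Taxon K and Taxon U show the derived state '1' for Char. 3, supporting them as a clade.
Only Taxon D, Taxon G, Taxon J, Taxon K, and Taxon U show the derived state '0' for Char. 4, supporting them as a clade.
Char. 5 (derived state '0') is shared by all ingroup taxa — unites the whole ingroup.
Char. 6: derived state '1' in Taxon D only — an autapomorphy, so it tells us nothing about relationships among taxa.
Only Taxon G and Taxon J show the derived state '1' for Char. 7, supporting them as a clade.
Most parsimonious ingroup topology: ((((Taxon J,Taxon G),(Taxon U,Taxon K)),Taxon D),Taxon R).
Taxon J and Taxon G share a more recent common ancestor with each other than either does with Taxon R, so Taxon R is the least closely related of the three.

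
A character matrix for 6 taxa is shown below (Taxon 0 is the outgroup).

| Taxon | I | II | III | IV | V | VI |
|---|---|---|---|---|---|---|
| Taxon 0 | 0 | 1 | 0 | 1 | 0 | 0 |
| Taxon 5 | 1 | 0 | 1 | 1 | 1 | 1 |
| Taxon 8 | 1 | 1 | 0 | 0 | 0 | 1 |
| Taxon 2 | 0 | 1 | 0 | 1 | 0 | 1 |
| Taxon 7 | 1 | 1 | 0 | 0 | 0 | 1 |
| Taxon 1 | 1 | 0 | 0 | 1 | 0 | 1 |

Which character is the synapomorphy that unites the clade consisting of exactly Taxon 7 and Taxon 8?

Character polarity is set by the outgroup: the derived state is whichever differs from the outgroup's state, so for II, IV the derived state is '0', and for the remaining characters it is '1'.
I: derived state '1' in Taxon 1, Taxon 5, Taxon 7, and Taxon 8 only — synapomorphy for {Taxon 1, Taxon 5, Taxon 7, Taxon 8}.
II (derived state '0') is shared by Taxon 1 and Taxon 5 — a synapomorphy uniting that clade.
III: derived state '1' in Taxon 5 only — an autapomorphy, so it tells us nothing about relationships among taxa.
IV: derived state '0' in Taxon 7 and Taxon 8 only — synapomorphy for {Taxon 7, Taxon 8}.
V (derived state '1') is unique to Taxon 5 (autapomorphy; uninformative for grouping).
VI (derived state '1') is shared by all ingroup taxa — unites the whole ingroup.
Most parsimonious ingroup topology: (((Taxon 5,Taxon 1),(Taxon 8,Taxon 7)),Taxon 2).
The clade {Taxon 7, Taxon 8} is supported by IV: its derived state '0' occurs in exactly those taxa and in no other taxon (including the outgroup).

IV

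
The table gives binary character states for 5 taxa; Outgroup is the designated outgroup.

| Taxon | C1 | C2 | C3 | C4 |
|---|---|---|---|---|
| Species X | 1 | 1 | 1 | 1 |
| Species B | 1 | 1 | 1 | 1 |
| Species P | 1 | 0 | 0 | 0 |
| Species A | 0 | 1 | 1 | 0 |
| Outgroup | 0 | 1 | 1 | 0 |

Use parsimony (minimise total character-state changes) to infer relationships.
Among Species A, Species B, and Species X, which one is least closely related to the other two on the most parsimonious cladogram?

Character polarity is set by the outgroup: the derived state is whichever differs from the outgroup's state, so for C2, C3 the derived state is '0', and for the remaining characters it is '1'.
C1: derived state '1' in Species B, Species P, and Species X only — synapomorphy for {Species B, Species P, Species X}.
C2 (derived state '0') is unique to Species P (autapomorphy; uninformative for grouping).
C3: derived state '0' in Species P only — an autapomorphy, so it tells us nothing about relationships among taxa.
Only Species B and Species X show the derived state '1' for C4, supporting them as a clade.
Most parsimonious ingroup topology: ((Species P,(Species B,Species X)),Species A).
Species X and Species B share a more recent common ancestor with each other than either does with Species A, so Species A is the least closely related of the three.

Species A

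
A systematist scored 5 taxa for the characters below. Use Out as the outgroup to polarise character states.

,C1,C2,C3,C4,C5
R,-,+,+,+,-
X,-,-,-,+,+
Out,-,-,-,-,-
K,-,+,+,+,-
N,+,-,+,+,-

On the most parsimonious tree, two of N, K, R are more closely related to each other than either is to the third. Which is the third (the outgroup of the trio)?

N

The outgroup has state '-' for every character, so '+' is the derived state throughout.
C1: derived state '+' in N only — an autapomorphy, so it tells us nothing about relationships among taxa.
Only K and R show the derived state '+' for C2, supporting them as a clade.
C3: derived state '+' in K, N, and R only — synapomorphy for {K, N, R}.
All ingroup taxa share the derived state '+' for C4; it defines the ingroup but does not resolve relationships within it.
C5: derived state '+' in X only — an autapomorphy, so it tells us nothing about relationships among taxa.
Most parsimonious ingroup topology: (((K,R),N),X).
R and K share a more recent common ancestor with each other than either does with N, so N is the least closely related of the three.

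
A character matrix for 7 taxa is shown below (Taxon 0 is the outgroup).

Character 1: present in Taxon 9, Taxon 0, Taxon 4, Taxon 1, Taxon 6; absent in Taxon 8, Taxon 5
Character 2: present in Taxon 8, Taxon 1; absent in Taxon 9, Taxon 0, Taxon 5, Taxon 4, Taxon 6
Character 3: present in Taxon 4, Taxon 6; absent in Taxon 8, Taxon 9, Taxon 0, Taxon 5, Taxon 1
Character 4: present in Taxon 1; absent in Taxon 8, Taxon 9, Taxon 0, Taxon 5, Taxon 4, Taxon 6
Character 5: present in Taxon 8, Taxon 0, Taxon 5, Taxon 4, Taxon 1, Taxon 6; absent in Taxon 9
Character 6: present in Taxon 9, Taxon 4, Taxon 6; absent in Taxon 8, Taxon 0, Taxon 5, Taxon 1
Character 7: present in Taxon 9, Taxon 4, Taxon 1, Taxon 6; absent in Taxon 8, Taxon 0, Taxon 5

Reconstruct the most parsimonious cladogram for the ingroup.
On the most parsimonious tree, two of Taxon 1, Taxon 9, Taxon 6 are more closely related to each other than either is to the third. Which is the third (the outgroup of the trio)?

Taxon 1

Character polarity is set by the outgroup: the derived state is whichever differs from the outgroup's state, so for Character 1, Character 5 the derived state is 'absent', and for the remaining characters it is 'present'.
Character 1 (derived state 'absent') is shared by Taxon 5 and Taxon 8 — a synapomorphy uniting that clade.
Character 2 (state 'present') occurs in Taxon 1 and Taxon 8 but conflicts with the nesting implied by the other characters — most parsimoniously interpreted as homoplasy.
Character 3: derived state 'present' in Taxon 4 and Taxon 6 only — synapomorphy for {Taxon 4, Taxon 6}.
Character 4 (derived state 'present') is unique to Taxon 1 (autapomorphy; uninformative for grouping).
Character 5: derived state 'absent' in Taxon 9 only — an autapomorphy, so it tells us nothing about relationships among taxa.
Character 6: derived state 'present' in Taxon 4, Taxon 6, and Taxon 9 only — synapomorphy for {Taxon 4, Taxon 6, Taxon 9}.
Only Taxon 1, Taxon 4, Taxon 6, and Taxon 9 show the derived state 'present' for Character 7, supporting them as a clade.
Most parsimonious ingroup topology: ((Taxon 5,Taxon 8),(((Taxon 6,Taxon 4),Taxon 9),Taxon 1)).
Taxon 6 and Taxon 9 share a more recent common ancestor with each other than either does with Taxon 1, so Taxon 1 is the least closely related of the three.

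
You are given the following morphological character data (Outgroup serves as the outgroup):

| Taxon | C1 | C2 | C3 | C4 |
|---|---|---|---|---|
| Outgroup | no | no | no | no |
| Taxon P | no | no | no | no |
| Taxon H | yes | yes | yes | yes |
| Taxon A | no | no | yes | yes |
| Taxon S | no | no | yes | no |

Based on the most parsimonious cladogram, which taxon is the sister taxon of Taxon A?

Taxon H

The outgroup has state 'no' for every character, so 'yes' is the derived state throughout.
C1 (derived state 'yes') is unique to Taxon H (autapomorphy; uninformative for grouping).
C2: derived state 'yes' in Taxon H only — an autapomorphy, so it tells us nothing about relationships among taxa.
Only Taxon A, Taxon H, and Taxon S show the derived state 'yes' for C3, supporting them as a clade.
C4: derived state 'yes' in Taxon A and Taxon H only — synapomorphy for {Taxon A, Taxon H}.
Most parsimonious ingroup topology: (Taxon P,((Taxon H,Taxon A),Taxon S)).
Taxon A and Taxon H form a cherry on this tree, so they are sister taxa.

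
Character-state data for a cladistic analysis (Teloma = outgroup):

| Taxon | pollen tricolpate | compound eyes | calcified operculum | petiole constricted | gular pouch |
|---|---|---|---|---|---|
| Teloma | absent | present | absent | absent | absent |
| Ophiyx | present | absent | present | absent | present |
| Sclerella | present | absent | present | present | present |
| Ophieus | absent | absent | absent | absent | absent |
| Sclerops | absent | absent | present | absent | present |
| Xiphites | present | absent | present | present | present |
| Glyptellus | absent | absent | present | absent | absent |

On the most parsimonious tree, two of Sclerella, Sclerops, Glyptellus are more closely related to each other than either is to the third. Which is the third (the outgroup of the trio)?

Character polarity is set by the outgroup: the derived state is whichever differs from the outgroup's state, so for compound eyes the derived state is 'absent', and for the remaining characters it is 'present'.
pollen tricolpate: derived state 'present' in Ophiyx, Sclerella, and Xiphites only — synapomorphy for {Ophiyx, Sclerella, Xiphites}.
compound eyes (derived state 'absent') is shared by all ingroup taxa — unites the whole ingroup.
Only Glyptellus, Ophiyx, Sclerella, Sclerops, and Xiphites show the derived state 'present' for calcified operculum, supporting them as a clade.
petiole constricted: derived state 'present' in Sclerella and Xiphites only — synapomorphy for {Sclerella, Xiphites}.
gular pouch: derived state 'present' in Ophiyx, Sclerella, Sclerops, and Xiphites only — synapomorphy for {Ophiyx, Sclerella, Sclerops, Xiphites}.
Most parsimonious ingroup topology: ((((Ophiyx,(Sclerella,Xiphites)),Sclerops),Glyptellus),Ophieus).
Sclerops and Sclerella share a more recent common ancestor with each other than either does with Glyptellus, so Glyptellus is the least closely related of the three.

Glyptellus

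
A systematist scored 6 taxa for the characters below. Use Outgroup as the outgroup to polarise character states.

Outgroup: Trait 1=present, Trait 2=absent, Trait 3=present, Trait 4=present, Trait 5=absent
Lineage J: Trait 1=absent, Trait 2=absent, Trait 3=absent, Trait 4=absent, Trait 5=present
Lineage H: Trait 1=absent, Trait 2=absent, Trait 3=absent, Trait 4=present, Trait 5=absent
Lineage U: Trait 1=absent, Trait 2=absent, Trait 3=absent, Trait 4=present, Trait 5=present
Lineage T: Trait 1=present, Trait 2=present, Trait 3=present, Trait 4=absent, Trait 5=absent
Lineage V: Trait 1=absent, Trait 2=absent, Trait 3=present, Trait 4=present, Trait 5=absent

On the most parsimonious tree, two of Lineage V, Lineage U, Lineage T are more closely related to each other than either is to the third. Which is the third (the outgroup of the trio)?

Character polarity is set by the outgroup: the derived state is whichever differs from the outgroup's state, so for Trait 1, Trait 3, Trait 4 the derived state is 'absent', and for the remaining characters it is 'present'.
Trait 1 (derived state 'absent') is shared by Lineage H, Lineage J, Lineage U, and Lineage V — a synapomorphy uniting that clade.
Trait 2 (derived state 'present') is unique to Lineage T (autapomorphy; uninformative for grouping).
Trait 3 (derived state 'absent') is shared by Lineage H, Lineage J, and Lineage U — a synapomorphy uniting that clade.
Trait 4 (state 'absent') occurs in Lineage J and Lineage T but conflicts with the nesting implied by the other characters — most parsimoniously interpreted as homoplasy.
Trait 5 (derived state 'present') is shared by Lineage J and Lineage U — a synapomorphy uniting that clade.
Most parsimonious ingroup topology: ((((Lineage J,Lineage U),Lineage H),Lineage V),Lineage T).
Lineage V and Lineage U share a more recent common ancestor with each other than either does with Lineage T, so Lineage T is the least closely related of the three.

Lineage T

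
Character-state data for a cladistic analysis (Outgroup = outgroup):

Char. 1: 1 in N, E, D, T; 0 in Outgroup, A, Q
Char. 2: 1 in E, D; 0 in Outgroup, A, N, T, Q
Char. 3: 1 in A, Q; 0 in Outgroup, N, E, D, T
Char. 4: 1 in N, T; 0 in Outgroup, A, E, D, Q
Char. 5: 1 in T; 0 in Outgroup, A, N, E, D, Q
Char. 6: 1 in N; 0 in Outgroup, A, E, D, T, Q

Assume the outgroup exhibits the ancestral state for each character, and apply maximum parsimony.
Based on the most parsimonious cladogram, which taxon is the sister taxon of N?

T

The outgroup has state '0' for every character, so '1' is the derived state throughout.
Char. 1 (derived state '1') is shared by D, E, N, and T — a synapomorphy uniting that clade.
Char. 2: derived state '1' in D and E only — synapomorphy for {D, E}.
Char. 3: derived state '1' in A and Q only — synapomorphy for {A, Q}.
Char. 4 (derived state '1') is shared by N and T — a synapomorphy uniting that clade.
Char. 5: derived state '1' in T only — an autapomorphy, so it tells us nothing about relationships among taxa.
Char. 6: derived state '1' in N only — an autapomorphy, so it tells us nothing about relationships among taxa.
Most parsimonious ingroup topology: ((A,Q),((N,T),(E,D))).
N and T form a cherry on this tree, so they are sister taxa.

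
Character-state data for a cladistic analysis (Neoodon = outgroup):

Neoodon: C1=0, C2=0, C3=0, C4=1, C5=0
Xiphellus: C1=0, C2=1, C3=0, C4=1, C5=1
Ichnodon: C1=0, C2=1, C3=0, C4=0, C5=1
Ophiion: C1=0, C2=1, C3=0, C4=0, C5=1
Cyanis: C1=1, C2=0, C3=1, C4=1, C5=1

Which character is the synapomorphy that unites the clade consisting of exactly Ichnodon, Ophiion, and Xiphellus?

C2

Character polarity is set by the outgroup: the derived state is whichever differs from the outgroup's state, so for C4 the derived state is '0', and for the remaining characters it is '1'.
C1 (derived state '1') is unique to Cyanis (autapomorphy; uninformative for grouping).
C2 (derived state '1') is shared by Ichnodon, Ophiion, and Xiphellus — a synapomorphy uniting that clade.
C3: derived state '1' in Cyanis only — an autapomorphy, so it tells us nothing about relationships among taxa.
Only Ichnodon and Ophiion show the derived state '0' for C4, supporting them as a clade.
C5 (derived state '1') is shared by all ingroup taxa — unites the whole ingroup.
Most parsimonious ingroup topology: ((Xiphellus,(Ichnodon,Ophiion)),Cyanis).
The clade {Ichnodon, Ophiion, Xiphellus} is supported by C2: its derived state '1' occurs in exactly those taxa and in no other taxon (including the outgroup).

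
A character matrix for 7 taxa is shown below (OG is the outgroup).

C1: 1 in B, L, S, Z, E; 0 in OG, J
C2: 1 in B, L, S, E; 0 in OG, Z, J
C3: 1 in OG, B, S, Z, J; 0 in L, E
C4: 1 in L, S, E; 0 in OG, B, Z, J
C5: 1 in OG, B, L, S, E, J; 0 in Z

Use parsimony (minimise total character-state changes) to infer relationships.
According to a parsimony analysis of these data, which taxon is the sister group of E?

L

Character polarity is set by the outgroup: the derived state is whichever differs from the outgroup's state, so for C3, C5 the derived state is '0', and for the remaining characters it is '1'.
C1 (derived state '1') is shared by B, E, L, S, and Z — a synapomorphy uniting that clade.
C2 (derived state '1') is shared by B, E, L, and S — a synapomorphy uniting that clade.
C3: derived state '0' in E and L only — synapomorphy for {E, L}.
C4: derived state '1' in E, L, and S only — synapomorphy for {E, L, S}.
C5 (derived state '0') is unique to Z (autapomorphy; uninformative for grouping).
Most parsimonious ingroup topology: (((B,((L,E),S)),Z),J).
E and L form a cherry on this tree, so they are sister taxa.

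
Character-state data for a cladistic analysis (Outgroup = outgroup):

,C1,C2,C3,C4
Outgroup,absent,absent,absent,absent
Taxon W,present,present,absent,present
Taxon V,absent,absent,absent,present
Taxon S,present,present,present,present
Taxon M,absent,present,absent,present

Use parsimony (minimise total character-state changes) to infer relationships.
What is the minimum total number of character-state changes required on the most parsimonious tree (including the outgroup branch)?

4

The outgroup has state 'absent' for every character, so 'present' is the derived state throughout.
C1 (derived state 'present') is shared by Taxon S and Taxon W — a synapomorphy uniting that clade.
Only Taxon M, Taxon S, and Taxon W show the derived state 'present' for C2, supporting them as a clade.
C3: derived state 'present' in Taxon S only — an autapomorphy, so it tells us nothing about relationships among taxa.
C4 (derived state 'present') is shared by all ingroup taxa — unites the whole ingroup.
Most parsimonious ingroup topology: (((Taxon W,Taxon S),Taxon M),Taxon V).
Changes per character on this tree: C1: 1; C2: 1; C3: 1; C4: 1.
Total = 4.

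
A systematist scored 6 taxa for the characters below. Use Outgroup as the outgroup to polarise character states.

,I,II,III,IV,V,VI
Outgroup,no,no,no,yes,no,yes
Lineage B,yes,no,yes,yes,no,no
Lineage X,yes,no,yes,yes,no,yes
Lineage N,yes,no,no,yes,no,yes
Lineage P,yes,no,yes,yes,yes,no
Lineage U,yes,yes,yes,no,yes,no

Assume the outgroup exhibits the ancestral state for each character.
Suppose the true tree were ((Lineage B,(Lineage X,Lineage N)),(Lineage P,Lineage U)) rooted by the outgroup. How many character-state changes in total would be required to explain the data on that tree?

Map each character onto ((Lineage B,(Lineage X,Lineage N)),(Lineage P,Lineage U)) (rooted by Outgroup) and count the minimum state changes it requires (Fitch parsimony):
I: 1; II: 1; III: 2; IV: 1; V: 1; VI: 2.
Total tree length = 8.

8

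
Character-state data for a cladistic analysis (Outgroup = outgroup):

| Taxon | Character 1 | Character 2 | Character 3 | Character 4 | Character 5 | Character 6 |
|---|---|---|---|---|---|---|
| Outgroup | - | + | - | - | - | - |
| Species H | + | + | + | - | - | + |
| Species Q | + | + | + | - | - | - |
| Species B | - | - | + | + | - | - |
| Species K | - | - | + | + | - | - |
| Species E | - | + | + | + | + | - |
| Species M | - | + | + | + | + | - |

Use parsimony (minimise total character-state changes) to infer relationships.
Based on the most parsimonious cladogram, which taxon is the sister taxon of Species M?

Species E

Character polarity is set by the outgroup: the derived state is whichever differs from the outgroup's state, so for Character 2 the derived state is '-', and for the remaining characters it is '+'.
Character 1 (derived state '+') is shared by Species H and Species Q — a synapomorphy uniting that clade.
Character 2 (derived state '-') is shared by Species B and Species K — a synapomorphy uniting that clade.
Character 3 (derived state '+') is shared by all ingroup taxa — unites the whole ingroup.
Character 4: derived state '+' in Species B, Species E, Species K, and Species M only — synapomorphy for {Species B, Species E, Species K, Species M}.
Only Species E and Species M show the derived state '+' for Character 5, supporting them as a clade.
Character 6 (derived state '+') is unique to Species H (autapomorphy; uninformative for grouping).
Most parsimonious ingroup topology: ((Species H,Species Q),((Species B,Species K),(Species E,Species M))).
Species M and Species E form a cherry on this tree, so they are sister taxa.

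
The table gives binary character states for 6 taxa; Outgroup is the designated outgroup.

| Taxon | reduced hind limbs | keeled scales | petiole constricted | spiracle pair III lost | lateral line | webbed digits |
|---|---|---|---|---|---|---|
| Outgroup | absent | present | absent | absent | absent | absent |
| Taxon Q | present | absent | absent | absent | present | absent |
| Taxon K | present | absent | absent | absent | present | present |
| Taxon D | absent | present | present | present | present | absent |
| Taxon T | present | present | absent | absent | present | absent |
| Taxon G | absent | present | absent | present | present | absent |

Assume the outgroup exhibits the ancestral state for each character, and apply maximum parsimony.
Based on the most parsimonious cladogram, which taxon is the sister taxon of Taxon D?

Taxon G

Character polarity is set by the outgroup: the derived state is whichever differs from the outgroup's state, so for keeled scales the derived state is 'absent', and for the remaining characters it is 'present'.
reduced hind limbs (derived state 'present') is shared by Taxon K, Taxon Q, and Taxon T — a synapomorphy uniting that clade.
keeled scales (derived state 'absent') is shared by Taxon K and Taxon Q — a synapomorphy uniting that clade.
petiole constricted: derived state 'present' in Taxon D only — an autapomorphy, so it tells us nothing about relationships among taxa.
Only Taxon D and Taxon G show the derived state 'present' for spiracle pair III lost, supporting them as a clade.
All ingroup taxa share the derived state 'present' for lateral line; it defines the ingroup but does not resolve relationships within it.
webbed digits (derived state 'present') is unique to Taxon K (autapomorphy; uninformative for grouping).
Most parsimonious ingroup topology: (((Taxon Q,Taxon K),Taxon T),(Taxon D,Taxon G)).
Taxon D and Taxon G form a cherry on this tree, so they are sister taxa.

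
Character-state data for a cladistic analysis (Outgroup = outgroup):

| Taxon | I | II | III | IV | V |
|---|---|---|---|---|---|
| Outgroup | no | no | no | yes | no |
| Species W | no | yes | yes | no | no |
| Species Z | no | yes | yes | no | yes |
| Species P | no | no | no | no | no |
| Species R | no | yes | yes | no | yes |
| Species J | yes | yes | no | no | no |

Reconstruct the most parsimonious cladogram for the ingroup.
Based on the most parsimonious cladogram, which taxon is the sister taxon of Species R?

Character polarity is set by the outgroup: the derived state is whichever differs from the outgroup's state, so for IV the derived state is 'no', and for the remaining characters it is 'yes'.
I (derived state 'yes') is unique to Species J (autapomorphy; uninformative for grouping).
Only Species J, Species R, Species W, and Species Z show the derived state 'yes' for II, supporting them as a clade.
Only Species R, Species W, and Species Z show the derived state 'yes' for III, supporting them as a clade.
All ingroup taxa share the derived state 'no' for IV; it defines the ingroup but does not resolve relationships within it.
Only Species R and Species Z show the derived state 'yes' for V, supporting them as a clade.
Most parsimonious ingroup topology: (((Species W,(Species Z,Species R)),Species J),Species P).
Species R and Species Z form a cherry on this tree, so they are sister taxa.

Species Z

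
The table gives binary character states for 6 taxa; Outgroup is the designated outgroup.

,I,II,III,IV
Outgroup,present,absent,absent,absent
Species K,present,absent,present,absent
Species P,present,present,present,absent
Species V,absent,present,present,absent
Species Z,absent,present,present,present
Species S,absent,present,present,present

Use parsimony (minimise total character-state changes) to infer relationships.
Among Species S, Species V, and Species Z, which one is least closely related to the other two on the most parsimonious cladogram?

Species V

Character polarity is set by the outgroup: the derived state is whichever differs from the outgroup's state, so for I the derived state is 'absent', and for the remaining characters it is 'present'.
I: derived state 'absent' in Species S, Species V, and Species Z only — synapomorphy for {Species S, Species V, Species Z}.
Only Species P, Species S, Species V, and Species Z show the derived state 'present' for II, supporting them as a clade.
III (derived state 'present') is shared by all ingroup taxa — unites the whole ingroup.
IV: derived state 'present' in Species S and Species Z only — synapomorphy for {Species S, Species Z}.
Most parsimonious ingroup topology: (Species K,(Species P,(Species V,(Species Z,Species S)))).
Species Z and Species S share a more recent common ancestor with each other than either does with Species V, so Species V is the least closely related of the three.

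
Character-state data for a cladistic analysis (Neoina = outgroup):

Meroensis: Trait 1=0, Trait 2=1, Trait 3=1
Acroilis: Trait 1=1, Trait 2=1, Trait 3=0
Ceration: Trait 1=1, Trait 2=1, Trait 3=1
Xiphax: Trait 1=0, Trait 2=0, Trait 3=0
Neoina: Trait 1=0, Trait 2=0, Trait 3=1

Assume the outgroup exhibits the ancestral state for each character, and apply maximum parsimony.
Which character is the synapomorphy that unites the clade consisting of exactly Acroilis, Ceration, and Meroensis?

Character polarity is set by the outgroup: the derived state is whichever differs from the outgroup's state, so for Trait 3 the derived state is '0', and for the remaining characters it is '1'.
Trait 1 (derived state '1') is shared by Acroilis and Ceration — a synapomorphy uniting that clade.
Trait 2 (derived state '1') is shared by Acroilis, Ceration, and Meroensis — a synapomorphy uniting that clade.
Trait 3 (state '0') occurs in Acroilis and Xiphax but conflicts with the nesting implied by the other characters — most parsimoniously interpreted as homoplasy.
Most parsimonious ingroup topology: (((Acroilis,Ceration),Meroensis),Xiphax).
The clade {Acroilis, Ceration, Meroensis} is supported by Trait 2: its derived state '1' occurs in exactly those taxa and in no other taxon (including the outgroup).

Trait 2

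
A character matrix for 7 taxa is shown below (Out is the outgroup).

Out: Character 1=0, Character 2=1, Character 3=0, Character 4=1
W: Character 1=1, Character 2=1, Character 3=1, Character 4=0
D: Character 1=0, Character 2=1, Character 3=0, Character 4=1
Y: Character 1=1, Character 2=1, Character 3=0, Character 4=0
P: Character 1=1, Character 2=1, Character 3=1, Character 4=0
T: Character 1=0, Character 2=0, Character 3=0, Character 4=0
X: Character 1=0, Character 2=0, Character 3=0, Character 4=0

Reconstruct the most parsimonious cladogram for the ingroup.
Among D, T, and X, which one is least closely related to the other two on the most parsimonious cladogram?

Character polarity is set by the outgroup: the derived state is whichever differs from the outgroup's state, so for Character 2, Character 4 the derived state is '0', and for the remaining characters it is '1'.
Character 1: derived state '1' in P, W, and Y only — synapomorphy for {P, W, Y}.
Only T and X show the derived state '0' for Character 2, supporting them as a clade.
Only P and W show the derived state '1' for Character 3, supporting them as a clade.
Character 4 (derived state '0') is shared by P, T, W, X, and Y — a synapomorphy uniting that clade.
Most parsimonious ingroup topology: ((((W,P),Y),(T,X)),D).
T and X share a more recent common ancestor with each other than either does with D, so D is the least closely related of the three.

D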